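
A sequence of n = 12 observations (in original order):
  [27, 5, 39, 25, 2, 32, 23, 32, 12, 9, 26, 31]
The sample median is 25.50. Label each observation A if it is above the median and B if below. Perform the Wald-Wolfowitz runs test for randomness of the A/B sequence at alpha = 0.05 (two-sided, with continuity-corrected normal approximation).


Step 1: Compute median = 25.50; label A = above, B = below.
Labels in order: ABABBABABBAA  (n_A = 6, n_B = 6)
Step 2: Count runs R = 9.
Step 3: Under H0 (random ordering), E[R] = 2*n_A*n_B/(n_A+n_B) + 1 = 2*6*6/12 + 1 = 7.0000.
        Var[R] = 2*n_A*n_B*(2*n_A*n_B - n_A - n_B) / ((n_A+n_B)^2 * (n_A+n_B-1)) = 4320/1584 = 2.7273.
        SD[R] = 1.6514.
Step 4: Continuity-corrected z = (R - 0.5 - E[R]) / SD[R] = (9 - 0.5 - 7.0000) / 1.6514 = 0.9083.
Step 5: Two-sided p-value via normal approximation = 2*(1 - Phi(|z|)) = 0.363722.
Step 6: alpha = 0.05. fail to reject H0.

R = 9, z = 0.9083, p = 0.363722, fail to reject H0.


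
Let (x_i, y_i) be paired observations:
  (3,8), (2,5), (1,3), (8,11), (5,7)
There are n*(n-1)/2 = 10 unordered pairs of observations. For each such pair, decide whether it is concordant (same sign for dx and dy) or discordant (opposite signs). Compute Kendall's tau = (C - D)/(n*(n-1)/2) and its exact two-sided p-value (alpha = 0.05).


Step 1: Enumerate the 10 unordered pairs (i,j) with i<j and classify each by sign(x_j-x_i) * sign(y_j-y_i).
  (1,2):dx=-1,dy=-3->C; (1,3):dx=-2,dy=-5->C; (1,4):dx=+5,dy=+3->C; (1,5):dx=+2,dy=-1->D
  (2,3):dx=-1,dy=-2->C; (2,4):dx=+6,dy=+6->C; (2,5):dx=+3,dy=+2->C; (3,4):dx=+7,dy=+8->C
  (3,5):dx=+4,dy=+4->C; (4,5):dx=-3,dy=-4->C
Step 2: C = 9, D = 1, total pairs = 10.
Step 3: tau = (C - D)/(n(n-1)/2) = (9 - 1)/10 = 0.800000.
Step 4: Exact two-sided p-value (enumerate n! = 120 permutations of y under H0): p = 0.083333.
Step 5: alpha = 0.05. fail to reject H0.

tau_b = 0.8000 (C=9, D=1), p = 0.083333, fail to reject H0.


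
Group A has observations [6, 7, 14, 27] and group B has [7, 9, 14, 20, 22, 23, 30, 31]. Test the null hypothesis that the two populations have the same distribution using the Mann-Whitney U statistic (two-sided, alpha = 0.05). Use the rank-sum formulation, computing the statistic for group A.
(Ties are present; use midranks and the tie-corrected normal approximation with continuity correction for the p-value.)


Step 1: Combine and sort all 12 observations; assign midranks.
sorted (value, group): (6,X), (7,X), (7,Y), (9,Y), (14,X), (14,Y), (20,Y), (22,Y), (23,Y), (27,X), (30,Y), (31,Y)
ranks: 6->1, 7->2.5, 7->2.5, 9->4, 14->5.5, 14->5.5, 20->7, 22->8, 23->9, 27->10, 30->11, 31->12
Step 2: Rank sum for X: R1 = 1 + 2.5 + 5.5 + 10 = 19.
Step 3: U_X = R1 - n1(n1+1)/2 = 19 - 4*5/2 = 19 - 10 = 9.
       U_Y = n1*n2 - U_X = 32 - 9 = 23.
Step 4: Ties are present, so use the tie-corrected normal approximation (with continuity correction) for the p-value.
Step 5: p-value = 0.267926; compare to alpha = 0.05. fail to reject H0.

U_X = 9, p = 0.267926, fail to reject H0 at alpha = 0.05.


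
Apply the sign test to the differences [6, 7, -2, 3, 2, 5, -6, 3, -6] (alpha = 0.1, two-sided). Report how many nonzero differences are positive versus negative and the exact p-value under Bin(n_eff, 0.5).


Step 1: Discard zero differences. Original n = 9; n_eff = number of nonzero differences = 9.
Nonzero differences (with sign): +6, +7, -2, +3, +2, +5, -6, +3, -6
Step 2: Count signs: positive = 6, negative = 3.
Step 3: Under H0: P(positive) = 0.5, so the number of positives S ~ Bin(9, 0.5).
Step 4: Two-sided exact p-value = sum of Bin(9,0.5) probabilities at or below the observed probability = 0.507812.
Step 5: alpha = 0.1. fail to reject H0.

n_eff = 9, pos = 6, neg = 3, p = 0.507812, fail to reject H0.


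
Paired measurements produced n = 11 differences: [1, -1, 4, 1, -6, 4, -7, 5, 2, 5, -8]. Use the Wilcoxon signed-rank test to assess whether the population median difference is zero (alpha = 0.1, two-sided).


Step 1: Drop any zero differences (none here) and take |d_i|.
|d| = [1, 1, 4, 1, 6, 4, 7, 5, 2, 5, 8]
Step 2: Midrank |d_i| (ties get averaged ranks).
ranks: |1|->2, |1|->2, |4|->5.5, |1|->2, |6|->9, |4|->5.5, |7|->10, |5|->7.5, |2|->4, |5|->7.5, |8|->11
Step 3: Attach original signs; sum ranks with positive sign and with negative sign.
W+ = 2 + 5.5 + 2 + 5.5 + 7.5 + 4 + 7.5 = 34
W- = 2 + 9 + 10 + 11 = 32
(Check: W+ + W- = 66 should equal n(n+1)/2 = 66.)
Step 4: Test statistic W = min(W+, W-) = 32.
Step 5: Ties in |d|, so use the tie-corrected normal approximation.
        E[W] = n(n+1)/4 = 11*12/4 = 33.
        Tie groups: |d|=1 (t=3), |d|=4 (t=2), |d|=5 (t=2); sum(t^3 - t) = 36.
        Var[W] = n(n+1)(2n+1)/24 - sum(t^3-t)/48 = 3036/24 - 36/48 = 125.75.
        z = (W - E[W]) / sqrt(Var[W]) = (32 - 33) / 11.2138 = -0.0892.
        Two-sided p = 2*Phi(z) = 0.928942.
Step 6: alpha = 0.1. fail to reject H0.

W+ = 34, W- = 32, W = min = 32, p = 0.928942, fail to reject H0.


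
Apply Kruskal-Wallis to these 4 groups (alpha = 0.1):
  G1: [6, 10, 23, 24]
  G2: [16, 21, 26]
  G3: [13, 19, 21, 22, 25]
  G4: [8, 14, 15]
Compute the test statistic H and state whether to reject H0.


Step 1: Combine all N = 15 observations and assign midranks.
sorted (value, group, rank): (6,G1,1), (8,G4,2), (10,G1,3), (13,G3,4), (14,G4,5), (15,G4,6), (16,G2,7), (19,G3,8), (21,G2,9.5), (21,G3,9.5), (22,G3,11), (23,G1,12), (24,G1,13), (25,G3,14), (26,G2,15)
Step 2: Sum ranks within each group.
R_1 = 29 (n_1 = 4)
R_2 = 31.5 (n_2 = 3)
R_3 = 46.5 (n_3 = 5)
R_4 = 13 (n_4 = 3)
Step 3: H = 12/(N(N+1)) * sum(R_i^2/n_i) - 3(N+1)
     = 12/(15*16) * (29^2/4 + 31.5^2/3 + 46.5^2/5 + 13^2/3) - 3*16
     = 0.050000 * 1029.78 - 48
     = 3.489167.
Step 4: Ties present; correction factor C = 1 - 6/(15^3 - 15) = 0.998214. Corrected H = 3.489167 / 0.998214 = 3.495408.
Step 5: Under H0, H ~ chi^2(3); p-value = 0.321358.
Step 6: alpha = 0.1. fail to reject H0.

H = 3.4954, df = 3, p = 0.321358, fail to reject H0.


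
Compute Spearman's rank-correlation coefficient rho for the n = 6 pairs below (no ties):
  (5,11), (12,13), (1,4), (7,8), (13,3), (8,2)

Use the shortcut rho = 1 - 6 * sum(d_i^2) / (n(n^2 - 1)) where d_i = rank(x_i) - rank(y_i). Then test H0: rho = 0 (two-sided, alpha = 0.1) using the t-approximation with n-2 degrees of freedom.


Step 1: Rank x and y separately (midranks; no ties here).
rank(x): 5->2, 12->5, 1->1, 7->3, 13->6, 8->4
rank(y): 11->5, 13->6, 4->3, 8->4, 3->2, 2->1
Step 2: d_i = R_x(i) - R_y(i); compute d_i^2.
  (2-5)^2=9, (5-6)^2=1, (1-3)^2=4, (3-4)^2=1, (6-2)^2=16, (4-1)^2=9
sum(d^2) = 40.
Step 3: rho = 1 - 6*40 / (6*(6^2 - 1)) = 1 - 240/210 = -0.142857.
Step 4: Under H0, t = rho * sqrt((n-2)/(1-rho^2)) = -0.2887 ~ t(4).
Step 5: Two-sided p-value from the t-distribution with 4 df = 0.787172.
Step 6: alpha = 0.1. fail to reject H0.

rho = -0.1429, p = 0.787172, fail to reject H0 at alpha = 0.1.


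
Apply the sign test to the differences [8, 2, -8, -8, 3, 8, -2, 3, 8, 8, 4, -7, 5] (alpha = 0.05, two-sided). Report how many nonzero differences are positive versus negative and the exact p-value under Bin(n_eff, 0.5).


Step 1: Discard zero differences. Original n = 13; n_eff = number of nonzero differences = 13.
Nonzero differences (with sign): +8, +2, -8, -8, +3, +8, -2, +3, +8, +8, +4, -7, +5
Step 2: Count signs: positive = 9, negative = 4.
Step 3: Under H0: P(positive) = 0.5, so the number of positives S ~ Bin(13, 0.5).
Step 4: Two-sided exact p-value = sum of Bin(13,0.5) probabilities at or below the observed probability = 0.266846.
Step 5: alpha = 0.05. fail to reject H0.

n_eff = 13, pos = 9, neg = 4, p = 0.266846, fail to reject H0.


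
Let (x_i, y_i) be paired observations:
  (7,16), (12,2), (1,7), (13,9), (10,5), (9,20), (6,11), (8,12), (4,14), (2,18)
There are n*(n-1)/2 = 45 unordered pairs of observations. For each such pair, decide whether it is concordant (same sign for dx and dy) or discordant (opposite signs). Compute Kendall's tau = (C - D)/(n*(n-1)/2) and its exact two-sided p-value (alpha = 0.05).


Step 1: Enumerate the 45 unordered pairs (i,j) with i<j and classify each by sign(x_j-x_i) * sign(y_j-y_i).
  (1,2):dx=+5,dy=-14->D; (1,3):dx=-6,dy=-9->C; (1,4):dx=+6,dy=-7->D; (1,5):dx=+3,dy=-11->D
  (1,6):dx=+2,dy=+4->C; (1,7):dx=-1,dy=-5->C; (1,8):dx=+1,dy=-4->D; (1,9):dx=-3,dy=-2->C
  (1,10):dx=-5,dy=+2->D; (2,3):dx=-11,dy=+5->D; (2,4):dx=+1,dy=+7->C; (2,5):dx=-2,dy=+3->D
  (2,6):dx=-3,dy=+18->D; (2,7):dx=-6,dy=+9->D; (2,8):dx=-4,dy=+10->D; (2,9):dx=-8,dy=+12->D
  (2,10):dx=-10,dy=+16->D; (3,4):dx=+12,dy=+2->C; (3,5):dx=+9,dy=-2->D; (3,6):dx=+8,dy=+13->C
  (3,7):dx=+5,dy=+4->C; (3,8):dx=+7,dy=+5->C; (3,9):dx=+3,dy=+7->C; (3,10):dx=+1,dy=+11->C
  (4,5):dx=-3,dy=-4->C; (4,6):dx=-4,dy=+11->D; (4,7):dx=-7,dy=+2->D; (4,8):dx=-5,dy=+3->D
  (4,9):dx=-9,dy=+5->D; (4,10):dx=-11,dy=+9->D; (5,6):dx=-1,dy=+15->D; (5,7):dx=-4,dy=+6->D
  (5,8):dx=-2,dy=+7->D; (5,9):dx=-6,dy=+9->D; (5,10):dx=-8,dy=+13->D; (6,7):dx=-3,dy=-9->C
  (6,8):dx=-1,dy=-8->C; (6,9):dx=-5,dy=-6->C; (6,10):dx=-7,dy=-2->C; (7,8):dx=+2,dy=+1->C
  (7,9):dx=-2,dy=+3->D; (7,10):dx=-4,dy=+7->D; (8,9):dx=-4,dy=+2->D; (8,10):dx=-6,dy=+6->D
  (9,10):dx=-2,dy=+4->D
Step 2: C = 17, D = 28, total pairs = 45.
Step 3: tau = (C - D)/(n(n-1)/2) = (17 - 28)/45 = -0.244444.
Step 4: Exact two-sided p-value (enumerate n! = 3628800 permutations of y under H0): p = 0.380720.
Step 5: alpha = 0.05. fail to reject H0.

tau_b = -0.2444 (C=17, D=28), p = 0.380720, fail to reject H0.


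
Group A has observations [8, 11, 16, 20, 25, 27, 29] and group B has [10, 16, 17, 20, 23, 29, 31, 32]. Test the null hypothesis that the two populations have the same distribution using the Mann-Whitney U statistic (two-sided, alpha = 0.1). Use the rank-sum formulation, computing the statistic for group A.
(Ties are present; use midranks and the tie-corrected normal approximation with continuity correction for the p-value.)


Step 1: Combine and sort all 15 observations; assign midranks.
sorted (value, group): (8,X), (10,Y), (11,X), (16,X), (16,Y), (17,Y), (20,X), (20,Y), (23,Y), (25,X), (27,X), (29,X), (29,Y), (31,Y), (32,Y)
ranks: 8->1, 10->2, 11->3, 16->4.5, 16->4.5, 17->6, 20->7.5, 20->7.5, 23->9, 25->10, 27->11, 29->12.5, 29->12.5, 31->14, 32->15
Step 2: Rank sum for X: R1 = 1 + 3 + 4.5 + 7.5 + 10 + 11 + 12.5 = 49.5.
Step 3: U_X = R1 - n1(n1+1)/2 = 49.5 - 7*8/2 = 49.5 - 28 = 21.5.
       U_Y = n1*n2 - U_X = 56 - 21.5 = 34.5.
Step 4: Ties are present, so use the tie-corrected normal approximation (with continuity correction) for the p-value.
Step 5: p-value = 0.486283; compare to alpha = 0.1. fail to reject H0.

U_X = 21.5, p = 0.486283, fail to reject H0 at alpha = 0.1.


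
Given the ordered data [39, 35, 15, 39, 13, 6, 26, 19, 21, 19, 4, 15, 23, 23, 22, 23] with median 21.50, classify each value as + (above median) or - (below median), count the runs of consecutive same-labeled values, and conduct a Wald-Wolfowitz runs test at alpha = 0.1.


Step 1: Compute median = 21.50; label A = above, B = below.
Labels in order: AABABBABBBBBAAAA  (n_A = 8, n_B = 8)
Step 2: Count runs R = 7.
Step 3: Under H0 (random ordering), E[R] = 2*n_A*n_B/(n_A+n_B) + 1 = 2*8*8/16 + 1 = 9.0000.
        Var[R] = 2*n_A*n_B*(2*n_A*n_B - n_A - n_B) / ((n_A+n_B)^2 * (n_A+n_B-1)) = 14336/3840 = 3.7333.
        SD[R] = 1.9322.
Step 4: Continuity-corrected z = (R + 0.5 - E[R]) / SD[R] = (7 + 0.5 - 9.0000) / 1.9322 = -0.7763.
Step 5: Two-sided p-value via normal approximation = 2*(1 - Phi(|z|)) = 0.437558.
Step 6: alpha = 0.1. fail to reject H0.

R = 7, z = -0.7763, p = 0.437558, fail to reject H0.


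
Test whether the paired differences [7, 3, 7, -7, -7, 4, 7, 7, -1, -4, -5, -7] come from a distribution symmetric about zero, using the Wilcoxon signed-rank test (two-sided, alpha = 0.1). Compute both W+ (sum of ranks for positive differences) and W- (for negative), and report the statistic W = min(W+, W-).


Step 1: Drop any zero differences (none here) and take |d_i|.
|d| = [7, 3, 7, 7, 7, 4, 7, 7, 1, 4, 5, 7]
Step 2: Midrank |d_i| (ties get averaged ranks).
ranks: |7|->9, |3|->2, |7|->9, |7|->9, |7|->9, |4|->3.5, |7|->9, |7|->9, |1|->1, |4|->3.5, |5|->5, |7|->9
Step 3: Attach original signs; sum ranks with positive sign and with negative sign.
W+ = 9 + 2 + 9 + 3.5 + 9 + 9 = 41.5
W- = 9 + 9 + 1 + 3.5 + 5 + 9 = 36.5
(Check: W+ + W- = 78 should equal n(n+1)/2 = 78.)
Step 4: Test statistic W = min(W+, W-) = 36.5.
Step 5: Ties in |d|, so use the tie-corrected normal approximation.
        E[W] = n(n+1)/4 = 12*13/4 = 39.
        Tie groups: |d|=4 (t=2), |d|=7 (t=7); sum(t^3 - t) = 342.
        Var[W] = n(n+1)(2n+1)/24 - sum(t^3-t)/48 = 3900/24 - 342/48 = 155.375.
        z = (W - E[W]) / sqrt(Var[W]) = (36.5 - 39) / 12.4650 = -0.2006.
        Two-sided p = 2*Phi(z) = 0.841041.
Step 6: alpha = 0.1. fail to reject H0.

W+ = 41.5, W- = 36.5, W = min = 36.5, p = 0.841041, fail to reject H0.


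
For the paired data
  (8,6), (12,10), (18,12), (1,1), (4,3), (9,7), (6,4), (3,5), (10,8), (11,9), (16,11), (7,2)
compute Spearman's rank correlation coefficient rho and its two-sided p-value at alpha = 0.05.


Step 1: Rank x and y separately (midranks; no ties here).
rank(x): 8->6, 12->10, 18->12, 1->1, 4->3, 9->7, 6->4, 3->2, 10->8, 11->9, 16->11, 7->5
rank(y): 6->6, 10->10, 12->12, 1->1, 3->3, 7->7, 4->4, 5->5, 8->8, 9->9, 11->11, 2->2
Step 2: d_i = R_x(i) - R_y(i); compute d_i^2.
  (6-6)^2=0, (10-10)^2=0, (12-12)^2=0, (1-1)^2=0, (3-3)^2=0, (7-7)^2=0, (4-4)^2=0, (2-5)^2=9, (8-8)^2=0, (9-9)^2=0, (11-11)^2=0, (5-2)^2=9
sum(d^2) = 18.
Step 3: rho = 1 - 6*18 / (12*(12^2 - 1)) = 1 - 108/1716 = 0.937063.
Step 4: Under H0, t = rho * sqrt((n-2)/(1-rho^2)) = 8.4868 ~ t(10).
Step 5: Two-sided p-value from the t-distribution with 10 df = 0.000007.
Step 6: alpha = 0.05. reject H0.

rho = 0.9371, p = 0.000007, reject H0 at alpha = 0.05.


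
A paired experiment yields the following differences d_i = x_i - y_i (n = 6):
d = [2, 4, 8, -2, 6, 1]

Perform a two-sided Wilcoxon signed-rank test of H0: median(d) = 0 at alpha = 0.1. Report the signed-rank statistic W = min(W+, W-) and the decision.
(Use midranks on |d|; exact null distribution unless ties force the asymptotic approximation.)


Step 1: Drop any zero differences (none here) and take |d_i|.
|d| = [2, 4, 8, 2, 6, 1]
Step 2: Midrank |d_i| (ties get averaged ranks).
ranks: |2|->2.5, |4|->4, |8|->6, |2|->2.5, |6|->5, |1|->1
Step 3: Attach original signs; sum ranks with positive sign and with negative sign.
W+ = 2.5 + 4 + 6 + 5 + 1 = 18.5
W- = 2.5 = 2.5
(Check: W+ + W- = 21 should equal n(n+1)/2 = 21.)
Step 4: Test statistic W = min(W+, W-) = 2.5.
Step 5: Ties in |d|, so use the tie-corrected normal approximation.
        E[W] = n(n+1)/4 = 6*7/4 = 10.5.
        Tie groups: |d|=2 (t=2); sum(t^3 - t) = 6.
        Var[W] = n(n+1)(2n+1)/24 - sum(t^3-t)/48 = 546/24 - 6/48 = 22.625.
        z = (W - E[W]) / sqrt(Var[W]) = (2.5 - 10.5) / 4.7566 = -1.6819.
        Two-sided p = 2*Phi(z) = 0.092592.
Step 6: alpha = 0.1. reject H0.

W+ = 18.5, W- = 2.5, W = min = 2.5, p = 0.092592, reject H0.


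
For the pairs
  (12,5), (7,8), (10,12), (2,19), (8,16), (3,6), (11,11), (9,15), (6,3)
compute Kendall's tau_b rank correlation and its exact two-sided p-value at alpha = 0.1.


Step 1: Enumerate the 36 unordered pairs (i,j) with i<j and classify each by sign(x_j-x_i) * sign(y_j-y_i).
  (1,2):dx=-5,dy=+3->D; (1,3):dx=-2,dy=+7->D; (1,4):dx=-10,dy=+14->D; (1,5):dx=-4,dy=+11->D
  (1,6):dx=-9,dy=+1->D; (1,7):dx=-1,dy=+6->D; (1,8):dx=-3,dy=+10->D; (1,9):dx=-6,dy=-2->C
  (2,3):dx=+3,dy=+4->C; (2,4):dx=-5,dy=+11->D; (2,5):dx=+1,dy=+8->C; (2,6):dx=-4,dy=-2->C
  (2,7):dx=+4,dy=+3->C; (2,8):dx=+2,dy=+7->C; (2,9):dx=-1,dy=-5->C; (3,4):dx=-8,dy=+7->D
  (3,5):dx=-2,dy=+4->D; (3,6):dx=-7,dy=-6->C; (3,7):dx=+1,dy=-1->D; (3,8):dx=-1,dy=+3->D
  (3,9):dx=-4,dy=-9->C; (4,5):dx=+6,dy=-3->D; (4,6):dx=+1,dy=-13->D; (4,7):dx=+9,dy=-8->D
  (4,8):dx=+7,dy=-4->D; (4,9):dx=+4,dy=-16->D; (5,6):dx=-5,dy=-10->C; (5,7):dx=+3,dy=-5->D
  (5,8):dx=+1,dy=-1->D; (5,9):dx=-2,dy=-13->C; (6,7):dx=+8,dy=+5->C; (6,8):dx=+6,dy=+9->C
  (6,9):dx=+3,dy=-3->D; (7,8):dx=-2,dy=+4->D; (7,9):dx=-5,dy=-8->C; (8,9):dx=-3,dy=-12->C
Step 2: C = 15, D = 21, total pairs = 36.
Step 3: tau = (C - D)/(n(n-1)/2) = (15 - 21)/36 = -0.166667.
Step 4: Exact two-sided p-value (enumerate n! = 362880 permutations of y under H0): p = 0.612202.
Step 5: alpha = 0.1. fail to reject H0.

tau_b = -0.1667 (C=15, D=21), p = 0.612202, fail to reject H0.


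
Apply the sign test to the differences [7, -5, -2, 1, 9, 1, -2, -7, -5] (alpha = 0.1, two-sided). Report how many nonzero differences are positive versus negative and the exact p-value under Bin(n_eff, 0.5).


Step 1: Discard zero differences. Original n = 9; n_eff = number of nonzero differences = 9.
Nonzero differences (with sign): +7, -5, -2, +1, +9, +1, -2, -7, -5
Step 2: Count signs: positive = 4, negative = 5.
Step 3: Under H0: P(positive) = 0.5, so the number of positives S ~ Bin(9, 0.5).
Step 4: Two-sided exact p-value = sum of Bin(9,0.5) probabilities at or below the observed probability = 1.000000.
Step 5: alpha = 0.1. fail to reject H0.

n_eff = 9, pos = 4, neg = 5, p = 1.000000, fail to reject H0.


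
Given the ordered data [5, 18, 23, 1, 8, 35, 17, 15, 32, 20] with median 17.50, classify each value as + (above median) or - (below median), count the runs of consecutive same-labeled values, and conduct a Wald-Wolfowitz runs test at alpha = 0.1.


Step 1: Compute median = 17.50; label A = above, B = below.
Labels in order: BAABBABBAA  (n_A = 5, n_B = 5)
Step 2: Count runs R = 6.
Step 3: Under H0 (random ordering), E[R] = 2*n_A*n_B/(n_A+n_B) + 1 = 2*5*5/10 + 1 = 6.0000.
        Var[R] = 2*n_A*n_B*(2*n_A*n_B - n_A - n_B) / ((n_A+n_B)^2 * (n_A+n_B-1)) = 2000/900 = 2.2222.
        SD[R] = 1.4907.
Step 4: R = E[R], so z = 0 with no continuity correction.
Step 5: Two-sided p-value via normal approximation = 2*(1 - Phi(|z|)) = 1.000000.
Step 6: alpha = 0.1. fail to reject H0.

R = 6, z = 0.0000, p = 1.000000, fail to reject H0.


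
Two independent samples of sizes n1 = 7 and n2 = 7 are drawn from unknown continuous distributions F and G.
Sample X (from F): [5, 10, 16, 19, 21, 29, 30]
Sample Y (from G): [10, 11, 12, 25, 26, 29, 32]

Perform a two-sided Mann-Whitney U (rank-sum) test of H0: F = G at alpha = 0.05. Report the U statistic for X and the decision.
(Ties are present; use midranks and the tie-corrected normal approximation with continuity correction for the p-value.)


Step 1: Combine and sort all 14 observations; assign midranks.
sorted (value, group): (5,X), (10,X), (10,Y), (11,Y), (12,Y), (16,X), (19,X), (21,X), (25,Y), (26,Y), (29,X), (29,Y), (30,X), (32,Y)
ranks: 5->1, 10->2.5, 10->2.5, 11->4, 12->5, 16->6, 19->7, 21->8, 25->9, 26->10, 29->11.5, 29->11.5, 30->13, 32->14
Step 2: Rank sum for X: R1 = 1 + 2.5 + 6 + 7 + 8 + 11.5 + 13 = 49.
Step 3: U_X = R1 - n1(n1+1)/2 = 49 - 7*8/2 = 49 - 28 = 21.
       U_Y = n1*n2 - U_X = 49 - 21 = 28.
Step 4: Ties are present, so use the tie-corrected normal approximation (with continuity correction) for the p-value.
Step 5: p-value = 0.700852; compare to alpha = 0.05. fail to reject H0.

U_X = 21, p = 0.700852, fail to reject H0 at alpha = 0.05.


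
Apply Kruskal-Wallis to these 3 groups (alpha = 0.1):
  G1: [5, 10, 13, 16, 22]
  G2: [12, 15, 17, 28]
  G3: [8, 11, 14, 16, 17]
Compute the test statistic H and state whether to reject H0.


Step 1: Combine all N = 14 observations and assign midranks.
sorted (value, group, rank): (5,G1,1), (8,G3,2), (10,G1,3), (11,G3,4), (12,G2,5), (13,G1,6), (14,G3,7), (15,G2,8), (16,G1,9.5), (16,G3,9.5), (17,G2,11.5), (17,G3,11.5), (22,G1,13), (28,G2,14)
Step 2: Sum ranks within each group.
R_1 = 32.5 (n_1 = 5)
R_2 = 38.5 (n_2 = 4)
R_3 = 34 (n_3 = 5)
Step 3: H = 12/(N(N+1)) * sum(R_i^2/n_i) - 3(N+1)
     = 12/(14*15) * (32.5^2/5 + 38.5^2/4 + 34^2/5) - 3*15
     = 0.057143 * 813.013 - 45
     = 1.457857.
Step 4: Ties present; correction factor C = 1 - 12/(14^3 - 14) = 0.995604. Corrected H = 1.457857 / 0.995604 = 1.464294.
Step 5: Under H0, H ~ chi^2(2); p-value = 0.480876.
Step 6: alpha = 0.1. fail to reject H0.

H = 1.4643, df = 2, p = 0.480876, fail to reject H0.


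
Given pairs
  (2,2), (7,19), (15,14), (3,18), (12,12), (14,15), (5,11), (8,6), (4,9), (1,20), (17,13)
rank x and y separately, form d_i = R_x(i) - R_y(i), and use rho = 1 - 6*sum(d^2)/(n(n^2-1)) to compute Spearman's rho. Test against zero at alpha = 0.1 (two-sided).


Step 1: Rank x and y separately (midranks; no ties here).
rank(x): 2->2, 7->6, 15->10, 3->3, 12->8, 14->9, 5->5, 8->7, 4->4, 1->1, 17->11
rank(y): 2->1, 19->10, 14->7, 18->9, 12->5, 15->8, 11->4, 6->2, 9->3, 20->11, 13->6
Step 2: d_i = R_x(i) - R_y(i); compute d_i^2.
  (2-1)^2=1, (6-10)^2=16, (10-7)^2=9, (3-9)^2=36, (8-5)^2=9, (9-8)^2=1, (5-4)^2=1, (7-2)^2=25, (4-3)^2=1, (1-11)^2=100, (11-6)^2=25
sum(d^2) = 224.
Step 3: rho = 1 - 6*224 / (11*(11^2 - 1)) = 1 - 1344/1320 = -0.018182.
Step 4: Under H0, t = rho * sqrt((n-2)/(1-rho^2)) = -0.0546 ~ t(9).
Step 5: Two-sided p-value from the t-distribution with 9 df = 0.957685.
Step 6: alpha = 0.1. fail to reject H0.

rho = -0.0182, p = 0.957685, fail to reject H0 at alpha = 0.1.


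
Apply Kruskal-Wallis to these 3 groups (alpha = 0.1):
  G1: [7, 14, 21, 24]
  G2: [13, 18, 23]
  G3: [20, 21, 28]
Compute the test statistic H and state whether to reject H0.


Step 1: Combine all N = 10 observations and assign midranks.
sorted (value, group, rank): (7,G1,1), (13,G2,2), (14,G1,3), (18,G2,4), (20,G3,5), (21,G1,6.5), (21,G3,6.5), (23,G2,8), (24,G1,9), (28,G3,10)
Step 2: Sum ranks within each group.
R_1 = 19.5 (n_1 = 4)
R_2 = 14 (n_2 = 3)
R_3 = 21.5 (n_3 = 3)
Step 3: H = 12/(N(N+1)) * sum(R_i^2/n_i) - 3(N+1)
     = 12/(10*11) * (19.5^2/4 + 14^2/3 + 21.5^2/3) - 3*11
     = 0.109091 * 314.479 - 33
     = 1.306818.
Step 4: Ties present; correction factor C = 1 - 6/(10^3 - 10) = 0.993939. Corrected H = 1.306818 / 0.993939 = 1.314787.
Step 5: Under H0, H ~ chi^2(2); p-value = 0.518200.
Step 6: alpha = 0.1. fail to reject H0.

H = 1.3148, df = 2, p = 0.518200, fail to reject H0.


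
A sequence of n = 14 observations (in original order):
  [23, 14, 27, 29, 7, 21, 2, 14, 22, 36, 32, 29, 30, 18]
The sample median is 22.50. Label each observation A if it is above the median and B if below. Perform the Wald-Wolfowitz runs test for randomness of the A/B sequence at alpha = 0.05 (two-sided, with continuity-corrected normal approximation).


Step 1: Compute median = 22.50; label A = above, B = below.
Labels in order: ABAABBBBBAAAAB  (n_A = 7, n_B = 7)
Step 2: Count runs R = 6.
Step 3: Under H0 (random ordering), E[R] = 2*n_A*n_B/(n_A+n_B) + 1 = 2*7*7/14 + 1 = 8.0000.
        Var[R] = 2*n_A*n_B*(2*n_A*n_B - n_A - n_B) / ((n_A+n_B)^2 * (n_A+n_B-1)) = 8232/2548 = 3.2308.
        SD[R] = 1.7974.
Step 4: Continuity-corrected z = (R + 0.5 - E[R]) / SD[R] = (6 + 0.5 - 8.0000) / 1.7974 = -0.8345.
Step 5: Two-sided p-value via normal approximation = 2*(1 - Phi(|z|)) = 0.403986.
Step 6: alpha = 0.05. fail to reject H0.

R = 6, z = -0.8345, p = 0.403986, fail to reject H0.


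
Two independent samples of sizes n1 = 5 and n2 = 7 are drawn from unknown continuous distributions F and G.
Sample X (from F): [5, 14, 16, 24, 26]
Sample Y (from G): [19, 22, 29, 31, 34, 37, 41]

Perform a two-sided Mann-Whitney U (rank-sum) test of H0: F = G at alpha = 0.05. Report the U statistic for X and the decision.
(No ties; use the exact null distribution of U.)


Step 1: Combine and sort all 12 observations; assign midranks.
sorted (value, group): (5,X), (14,X), (16,X), (19,Y), (22,Y), (24,X), (26,X), (29,Y), (31,Y), (34,Y), (37,Y), (41,Y)
ranks: 5->1, 14->2, 16->3, 19->4, 22->5, 24->6, 26->7, 29->8, 31->9, 34->10, 37->11, 41->12
Step 2: Rank sum for X: R1 = 1 + 2 + 3 + 6 + 7 = 19.
Step 3: U_X = R1 - n1(n1+1)/2 = 19 - 5*6/2 = 19 - 15 = 4.
       U_Y = n1*n2 - U_X = 35 - 4 = 31.
Step 4: No ties, so the exact null distribution of U (based on enumerating the C(12,5) = 792 equally likely rank assignments) gives the two-sided p-value.
Step 5: p-value = 0.030303; compare to alpha = 0.05. reject H0.

U_X = 4, p = 0.030303, reject H0 at alpha = 0.05.


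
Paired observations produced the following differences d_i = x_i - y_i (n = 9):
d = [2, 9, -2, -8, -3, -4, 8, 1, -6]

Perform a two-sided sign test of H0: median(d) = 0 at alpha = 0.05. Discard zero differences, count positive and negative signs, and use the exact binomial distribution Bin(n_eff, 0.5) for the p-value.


Step 1: Discard zero differences. Original n = 9; n_eff = number of nonzero differences = 9.
Nonzero differences (with sign): +2, +9, -2, -8, -3, -4, +8, +1, -6
Step 2: Count signs: positive = 4, negative = 5.
Step 3: Under H0: P(positive) = 0.5, so the number of positives S ~ Bin(9, 0.5).
Step 4: Two-sided exact p-value = sum of Bin(9,0.5) probabilities at or below the observed probability = 1.000000.
Step 5: alpha = 0.05. fail to reject H0.

n_eff = 9, pos = 4, neg = 5, p = 1.000000, fail to reject H0.


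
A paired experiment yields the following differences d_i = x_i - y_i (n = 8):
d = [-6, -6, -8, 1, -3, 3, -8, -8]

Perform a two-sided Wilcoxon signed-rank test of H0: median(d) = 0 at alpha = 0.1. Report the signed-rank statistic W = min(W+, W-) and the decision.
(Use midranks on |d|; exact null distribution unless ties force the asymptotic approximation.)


Step 1: Drop any zero differences (none here) and take |d_i|.
|d| = [6, 6, 8, 1, 3, 3, 8, 8]
Step 2: Midrank |d_i| (ties get averaged ranks).
ranks: |6|->4.5, |6|->4.5, |8|->7, |1|->1, |3|->2.5, |3|->2.5, |8|->7, |8|->7
Step 3: Attach original signs; sum ranks with positive sign and with negative sign.
W+ = 1 + 2.5 = 3.5
W- = 4.5 + 4.5 + 7 + 2.5 + 7 + 7 = 32.5
(Check: W+ + W- = 36 should equal n(n+1)/2 = 36.)
Step 4: Test statistic W = min(W+, W-) = 3.5.
Step 5: Ties in |d|, so use the tie-corrected normal approximation.
        E[W] = n(n+1)/4 = 8*9/4 = 18.
        Tie groups: |d|=3 (t=2), |d|=6 (t=2), |d|=8 (t=3); sum(t^3 - t) = 36.
        Var[W] = n(n+1)(2n+1)/24 - sum(t^3-t)/48 = 1224/24 - 36/48 = 50.25.
        z = (W - E[W]) / sqrt(Var[W]) = (3.5 - 18) / 7.0887 = -2.0455.
        Two-sided p = 2*Phi(z) = 0.040805.
Step 6: alpha = 0.1. reject H0.

W+ = 3.5, W- = 32.5, W = min = 3.5, p = 0.040805, reject H0.


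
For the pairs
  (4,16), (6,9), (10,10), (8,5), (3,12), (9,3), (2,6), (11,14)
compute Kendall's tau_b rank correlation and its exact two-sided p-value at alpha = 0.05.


Step 1: Enumerate the 28 unordered pairs (i,j) with i<j and classify each by sign(x_j-x_i) * sign(y_j-y_i).
  (1,2):dx=+2,dy=-7->D; (1,3):dx=+6,dy=-6->D; (1,4):dx=+4,dy=-11->D; (1,5):dx=-1,dy=-4->C
  (1,6):dx=+5,dy=-13->D; (1,7):dx=-2,dy=-10->C; (1,8):dx=+7,dy=-2->D; (2,3):dx=+4,dy=+1->C
  (2,4):dx=+2,dy=-4->D; (2,5):dx=-3,dy=+3->D; (2,6):dx=+3,dy=-6->D; (2,7):dx=-4,dy=-3->C
  (2,8):dx=+5,dy=+5->C; (3,4):dx=-2,dy=-5->C; (3,5):dx=-7,dy=+2->D; (3,6):dx=-1,dy=-7->C
  (3,7):dx=-8,dy=-4->C; (3,8):dx=+1,dy=+4->C; (4,5):dx=-5,dy=+7->D; (4,6):dx=+1,dy=-2->D
  (4,7):dx=-6,dy=+1->D; (4,8):dx=+3,dy=+9->C; (5,6):dx=+6,dy=-9->D; (5,7):dx=-1,dy=-6->C
  (5,8):dx=+8,dy=+2->C; (6,7):dx=-7,dy=+3->D; (6,8):dx=+2,dy=+11->C; (7,8):dx=+9,dy=+8->C
Step 2: C = 14, D = 14, total pairs = 28.
Step 3: tau = (C - D)/(n(n-1)/2) = (14 - 14)/28 = 0.000000.
Step 4: Exact two-sided p-value (enumerate n! = 40320 permutations of y under H0): p = 1.000000.
Step 5: alpha = 0.05. fail to reject H0.

tau_b = 0.0000 (C=14, D=14), p = 1.000000, fail to reject H0.


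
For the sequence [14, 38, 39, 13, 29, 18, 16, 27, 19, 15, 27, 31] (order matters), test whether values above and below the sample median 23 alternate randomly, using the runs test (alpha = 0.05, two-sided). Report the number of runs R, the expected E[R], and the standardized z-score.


Step 1: Compute median = 23; label A = above, B = below.
Labels in order: BAABABBABBAA  (n_A = 6, n_B = 6)
Step 2: Count runs R = 8.
Step 3: Under H0 (random ordering), E[R] = 2*n_A*n_B/(n_A+n_B) + 1 = 2*6*6/12 + 1 = 7.0000.
        Var[R] = 2*n_A*n_B*(2*n_A*n_B - n_A - n_B) / ((n_A+n_B)^2 * (n_A+n_B-1)) = 4320/1584 = 2.7273.
        SD[R] = 1.6514.
Step 4: Continuity-corrected z = (R - 0.5 - E[R]) / SD[R] = (8 - 0.5 - 7.0000) / 1.6514 = 0.3028.
Step 5: Two-sided p-value via normal approximation = 2*(1 - Phi(|z|)) = 0.762069.
Step 6: alpha = 0.05. fail to reject H0.

R = 8, z = 0.3028, p = 0.762069, fail to reject H0.


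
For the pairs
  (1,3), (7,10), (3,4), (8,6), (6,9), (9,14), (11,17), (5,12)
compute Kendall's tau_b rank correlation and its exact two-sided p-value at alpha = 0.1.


Step 1: Enumerate the 28 unordered pairs (i,j) with i<j and classify each by sign(x_j-x_i) * sign(y_j-y_i).
  (1,2):dx=+6,dy=+7->C; (1,3):dx=+2,dy=+1->C; (1,4):dx=+7,dy=+3->C; (1,5):dx=+5,dy=+6->C
  (1,6):dx=+8,dy=+11->C; (1,7):dx=+10,dy=+14->C; (1,8):dx=+4,dy=+9->C; (2,3):dx=-4,dy=-6->C
  (2,4):dx=+1,dy=-4->D; (2,5):dx=-1,dy=-1->C; (2,6):dx=+2,dy=+4->C; (2,7):dx=+4,dy=+7->C
  (2,8):dx=-2,dy=+2->D; (3,4):dx=+5,dy=+2->C; (3,5):dx=+3,dy=+5->C; (3,6):dx=+6,dy=+10->C
  (3,7):dx=+8,dy=+13->C; (3,8):dx=+2,dy=+8->C; (4,5):dx=-2,dy=+3->D; (4,6):dx=+1,dy=+8->C
  (4,7):dx=+3,dy=+11->C; (4,8):dx=-3,dy=+6->D; (5,6):dx=+3,dy=+5->C; (5,7):dx=+5,dy=+8->C
  (5,8):dx=-1,dy=+3->D; (6,7):dx=+2,dy=+3->C; (6,8):dx=-4,dy=-2->C; (7,8):dx=-6,dy=-5->C
Step 2: C = 23, D = 5, total pairs = 28.
Step 3: tau = (C - D)/(n(n-1)/2) = (23 - 5)/28 = 0.642857.
Step 4: Exact two-sided p-value (enumerate n! = 40320 permutations of y under H0): p = 0.031151.
Step 5: alpha = 0.1. reject H0.

tau_b = 0.6429 (C=23, D=5), p = 0.031151, reject H0.


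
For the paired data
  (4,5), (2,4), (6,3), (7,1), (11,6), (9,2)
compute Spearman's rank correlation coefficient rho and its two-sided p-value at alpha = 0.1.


Step 1: Rank x and y separately (midranks; no ties here).
rank(x): 4->2, 2->1, 6->3, 7->4, 11->6, 9->5
rank(y): 5->5, 4->4, 3->3, 1->1, 6->6, 2->2
Step 2: d_i = R_x(i) - R_y(i); compute d_i^2.
  (2-5)^2=9, (1-4)^2=9, (3-3)^2=0, (4-1)^2=9, (6-6)^2=0, (5-2)^2=9
sum(d^2) = 36.
Step 3: rho = 1 - 6*36 / (6*(6^2 - 1)) = 1 - 216/210 = -0.028571.
Step 4: Under H0, t = rho * sqrt((n-2)/(1-rho^2)) = -0.0572 ~ t(4).
Step 5: Two-sided p-value from the t-distribution with 4 df = 0.957155.
Step 6: alpha = 0.1. fail to reject H0.

rho = -0.0286, p = 0.957155, fail to reject H0 at alpha = 0.1.


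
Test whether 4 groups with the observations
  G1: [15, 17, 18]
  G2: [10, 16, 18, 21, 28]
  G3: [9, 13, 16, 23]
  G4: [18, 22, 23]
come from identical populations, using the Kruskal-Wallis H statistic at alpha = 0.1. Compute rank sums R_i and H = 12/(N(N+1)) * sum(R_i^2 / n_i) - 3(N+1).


Step 1: Combine all N = 15 observations and assign midranks.
sorted (value, group, rank): (9,G3,1), (10,G2,2), (13,G3,3), (15,G1,4), (16,G2,5.5), (16,G3,5.5), (17,G1,7), (18,G1,9), (18,G2,9), (18,G4,9), (21,G2,11), (22,G4,12), (23,G3,13.5), (23,G4,13.5), (28,G2,15)
Step 2: Sum ranks within each group.
R_1 = 20 (n_1 = 3)
R_2 = 42.5 (n_2 = 5)
R_3 = 23 (n_3 = 4)
R_4 = 34.5 (n_4 = 3)
Step 3: H = 12/(N(N+1)) * sum(R_i^2/n_i) - 3(N+1)
     = 12/(15*16) * (20^2/3 + 42.5^2/5 + 23^2/4 + 34.5^2/3) - 3*16
     = 0.050000 * 1023.58 - 48
     = 3.179167.
Step 4: Ties present; correction factor C = 1 - 36/(15^3 - 15) = 0.989286. Corrected H = 3.179167 / 0.989286 = 3.213598.
Step 5: Under H0, H ~ chi^2(3); p-value = 0.359850.
Step 6: alpha = 0.1. fail to reject H0.

H = 3.2136, df = 3, p = 0.359850, fail to reject H0.


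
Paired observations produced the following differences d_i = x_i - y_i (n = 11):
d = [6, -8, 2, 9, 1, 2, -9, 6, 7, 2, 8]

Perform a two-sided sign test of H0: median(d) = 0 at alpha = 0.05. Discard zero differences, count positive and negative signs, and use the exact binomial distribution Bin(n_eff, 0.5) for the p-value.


Step 1: Discard zero differences. Original n = 11; n_eff = number of nonzero differences = 11.
Nonzero differences (with sign): +6, -8, +2, +9, +1, +2, -9, +6, +7, +2, +8
Step 2: Count signs: positive = 9, negative = 2.
Step 3: Under H0: P(positive) = 0.5, so the number of positives S ~ Bin(11, 0.5).
Step 4: Two-sided exact p-value = sum of Bin(11,0.5) probabilities at or below the observed probability = 0.065430.
Step 5: alpha = 0.05. fail to reject H0.

n_eff = 11, pos = 9, neg = 2, p = 0.065430, fail to reject H0.


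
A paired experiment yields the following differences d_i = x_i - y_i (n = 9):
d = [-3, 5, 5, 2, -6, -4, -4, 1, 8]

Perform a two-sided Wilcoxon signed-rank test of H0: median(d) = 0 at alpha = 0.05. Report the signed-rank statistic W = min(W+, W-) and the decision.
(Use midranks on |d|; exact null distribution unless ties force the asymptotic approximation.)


Step 1: Drop any zero differences (none here) and take |d_i|.
|d| = [3, 5, 5, 2, 6, 4, 4, 1, 8]
Step 2: Midrank |d_i| (ties get averaged ranks).
ranks: |3|->3, |5|->6.5, |5|->6.5, |2|->2, |6|->8, |4|->4.5, |4|->4.5, |1|->1, |8|->9
Step 3: Attach original signs; sum ranks with positive sign and with negative sign.
W+ = 6.5 + 6.5 + 2 + 1 + 9 = 25
W- = 3 + 8 + 4.5 + 4.5 = 20
(Check: W+ + W- = 45 should equal n(n+1)/2 = 45.)
Step 4: Test statistic W = min(W+, W-) = 20.
Step 5: Ties in |d|, so use the tie-corrected normal approximation.
        E[W] = n(n+1)/4 = 9*10/4 = 22.5.
        Tie groups: |d|=4 (t=2), |d|=5 (t=2); sum(t^3 - t) = 12.
        Var[W] = n(n+1)(2n+1)/24 - sum(t^3-t)/48 = 1710/24 - 12/48 = 71.
        z = (W - E[W]) / sqrt(Var[W]) = (20 - 22.5) / 8.4261 = -0.2967.
        Two-sided p = 2*Phi(z) = 0.766699.
Step 6: alpha = 0.05. fail to reject H0.

W+ = 25, W- = 20, W = min = 20, p = 0.766699, fail to reject H0.


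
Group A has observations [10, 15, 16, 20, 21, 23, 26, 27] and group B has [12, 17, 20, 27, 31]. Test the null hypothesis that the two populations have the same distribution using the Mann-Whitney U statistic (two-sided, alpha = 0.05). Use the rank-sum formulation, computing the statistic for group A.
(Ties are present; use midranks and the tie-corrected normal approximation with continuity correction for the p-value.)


Step 1: Combine and sort all 13 observations; assign midranks.
sorted (value, group): (10,X), (12,Y), (15,X), (16,X), (17,Y), (20,X), (20,Y), (21,X), (23,X), (26,X), (27,X), (27,Y), (31,Y)
ranks: 10->1, 12->2, 15->3, 16->4, 17->5, 20->6.5, 20->6.5, 21->8, 23->9, 26->10, 27->11.5, 27->11.5, 31->13
Step 2: Rank sum for X: R1 = 1 + 3 + 4 + 6.5 + 8 + 9 + 10 + 11.5 = 53.
Step 3: U_X = R1 - n1(n1+1)/2 = 53 - 8*9/2 = 53 - 36 = 17.
       U_Y = n1*n2 - U_X = 40 - 17 = 23.
Step 4: Ties are present, so use the tie-corrected normal approximation (with continuity correction) for the p-value.
Step 5: p-value = 0.713640; compare to alpha = 0.05. fail to reject H0.

U_X = 17, p = 0.713640, fail to reject H0 at alpha = 0.05.


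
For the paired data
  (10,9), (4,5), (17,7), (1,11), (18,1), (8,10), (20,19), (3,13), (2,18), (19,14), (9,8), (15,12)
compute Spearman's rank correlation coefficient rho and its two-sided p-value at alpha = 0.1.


Step 1: Rank x and y separately (midranks; no ties here).
rank(x): 10->7, 4->4, 17->9, 1->1, 18->10, 8->5, 20->12, 3->3, 2->2, 19->11, 9->6, 15->8
rank(y): 9->5, 5->2, 7->3, 11->7, 1->1, 10->6, 19->12, 13->9, 18->11, 14->10, 8->4, 12->8
Step 2: d_i = R_x(i) - R_y(i); compute d_i^2.
  (7-5)^2=4, (4-2)^2=4, (9-3)^2=36, (1-7)^2=36, (10-1)^2=81, (5-6)^2=1, (12-12)^2=0, (3-9)^2=36, (2-11)^2=81, (11-10)^2=1, (6-4)^2=4, (8-8)^2=0
sum(d^2) = 284.
Step 3: rho = 1 - 6*284 / (12*(12^2 - 1)) = 1 - 1704/1716 = 0.006993.
Step 4: Under H0, t = rho * sqrt((n-2)/(1-rho^2)) = 0.0221 ~ t(10).
Step 5: Two-sided p-value from the t-distribution with 10 df = 0.982792.
Step 6: alpha = 0.1. fail to reject H0.

rho = 0.0070, p = 0.982792, fail to reject H0 at alpha = 0.1.


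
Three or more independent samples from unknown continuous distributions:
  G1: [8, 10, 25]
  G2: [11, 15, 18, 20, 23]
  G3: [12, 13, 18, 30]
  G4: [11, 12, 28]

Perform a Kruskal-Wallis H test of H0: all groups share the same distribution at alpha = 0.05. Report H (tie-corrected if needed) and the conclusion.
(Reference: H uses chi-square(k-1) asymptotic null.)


Step 1: Combine all N = 15 observations and assign midranks.
sorted (value, group, rank): (8,G1,1), (10,G1,2), (11,G2,3.5), (11,G4,3.5), (12,G3,5.5), (12,G4,5.5), (13,G3,7), (15,G2,8), (18,G2,9.5), (18,G3,9.5), (20,G2,11), (23,G2,12), (25,G1,13), (28,G4,14), (30,G3,15)
Step 2: Sum ranks within each group.
R_1 = 16 (n_1 = 3)
R_2 = 44 (n_2 = 5)
R_3 = 37 (n_3 = 4)
R_4 = 23 (n_4 = 3)
Step 3: H = 12/(N(N+1)) * sum(R_i^2/n_i) - 3(N+1)
     = 12/(15*16) * (16^2/3 + 44^2/5 + 37^2/4 + 23^2/3) - 3*16
     = 0.050000 * 991.117 - 48
     = 1.555833.
Step 4: Ties present; correction factor C = 1 - 18/(15^3 - 15) = 0.994643. Corrected H = 1.555833 / 0.994643 = 1.564213.
Step 5: Under H0, H ~ chi^2(3); p-value = 0.667531.
Step 6: alpha = 0.05. fail to reject H0.

H = 1.5642, df = 3, p = 0.667531, fail to reject H0.


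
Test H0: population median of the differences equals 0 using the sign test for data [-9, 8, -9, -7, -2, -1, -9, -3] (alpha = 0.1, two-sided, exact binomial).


Step 1: Discard zero differences. Original n = 8; n_eff = number of nonzero differences = 8.
Nonzero differences (with sign): -9, +8, -9, -7, -2, -1, -9, -3
Step 2: Count signs: positive = 1, negative = 7.
Step 3: Under H0: P(positive) = 0.5, so the number of positives S ~ Bin(8, 0.5).
Step 4: Two-sided exact p-value = sum of Bin(8,0.5) probabilities at or below the observed probability = 0.070312.
Step 5: alpha = 0.1. reject H0.

n_eff = 8, pos = 1, neg = 7, p = 0.070312, reject H0.


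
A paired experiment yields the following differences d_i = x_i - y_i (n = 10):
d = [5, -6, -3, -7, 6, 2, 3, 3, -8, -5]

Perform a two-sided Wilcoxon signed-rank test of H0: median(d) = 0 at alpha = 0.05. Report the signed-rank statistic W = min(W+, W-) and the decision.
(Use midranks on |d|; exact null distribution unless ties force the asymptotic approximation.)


Step 1: Drop any zero differences (none here) and take |d_i|.
|d| = [5, 6, 3, 7, 6, 2, 3, 3, 8, 5]
Step 2: Midrank |d_i| (ties get averaged ranks).
ranks: |5|->5.5, |6|->7.5, |3|->3, |7|->9, |6|->7.5, |2|->1, |3|->3, |3|->3, |8|->10, |5|->5.5
Step 3: Attach original signs; sum ranks with positive sign and with negative sign.
W+ = 5.5 + 7.5 + 1 + 3 + 3 = 20
W- = 7.5 + 3 + 9 + 10 + 5.5 = 35
(Check: W+ + W- = 55 should equal n(n+1)/2 = 55.)
Step 4: Test statistic W = min(W+, W-) = 20.
Step 5: Ties in |d|, so use the tie-corrected normal approximation.
        E[W] = n(n+1)/4 = 10*11/4 = 27.5.
        Tie groups: |d|=3 (t=3), |d|=5 (t=2), |d|=6 (t=2); sum(t^3 - t) = 36.
        Var[W] = n(n+1)(2n+1)/24 - sum(t^3-t)/48 = 2310/24 - 36/48 = 95.5.
        z = (W - E[W]) / sqrt(Var[W]) = (20 - 27.5) / 9.7724 = -0.7675.
        Two-sided p = 2*Phi(z) = 0.442804.
Step 6: alpha = 0.05. fail to reject H0.

W+ = 20, W- = 35, W = min = 20, p = 0.442804, fail to reject H0.


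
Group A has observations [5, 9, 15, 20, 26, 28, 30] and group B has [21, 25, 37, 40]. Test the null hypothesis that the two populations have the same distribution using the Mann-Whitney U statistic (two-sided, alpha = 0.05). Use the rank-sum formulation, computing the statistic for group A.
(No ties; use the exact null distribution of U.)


Step 1: Combine and sort all 11 observations; assign midranks.
sorted (value, group): (5,X), (9,X), (15,X), (20,X), (21,Y), (25,Y), (26,X), (28,X), (30,X), (37,Y), (40,Y)
ranks: 5->1, 9->2, 15->3, 20->4, 21->5, 25->6, 26->7, 28->8, 30->9, 37->10, 40->11
Step 2: Rank sum for X: R1 = 1 + 2 + 3 + 4 + 7 + 8 + 9 = 34.
Step 3: U_X = R1 - n1(n1+1)/2 = 34 - 7*8/2 = 34 - 28 = 6.
       U_Y = n1*n2 - U_X = 28 - 6 = 22.
Step 4: No ties, so the exact null distribution of U (based on enumerating the C(11,7) = 330 equally likely rank assignments) gives the two-sided p-value.
Step 5: p-value = 0.163636; compare to alpha = 0.05. fail to reject H0.

U_X = 6, p = 0.163636, fail to reject H0 at alpha = 0.05.


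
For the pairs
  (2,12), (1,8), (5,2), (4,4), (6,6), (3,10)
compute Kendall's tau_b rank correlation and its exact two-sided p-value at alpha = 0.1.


Step 1: Enumerate the 15 unordered pairs (i,j) with i<j and classify each by sign(x_j-x_i) * sign(y_j-y_i).
  (1,2):dx=-1,dy=-4->C; (1,3):dx=+3,dy=-10->D; (1,4):dx=+2,dy=-8->D; (1,5):dx=+4,dy=-6->D
  (1,6):dx=+1,dy=-2->D; (2,3):dx=+4,dy=-6->D; (2,4):dx=+3,dy=-4->D; (2,5):dx=+5,dy=-2->D
  (2,6):dx=+2,dy=+2->C; (3,4):dx=-1,dy=+2->D; (3,5):dx=+1,dy=+4->C; (3,6):dx=-2,dy=+8->D
  (4,5):dx=+2,dy=+2->C; (4,6):dx=-1,dy=+6->D; (5,6):dx=-3,dy=+4->D
Step 2: C = 4, D = 11, total pairs = 15.
Step 3: tau = (C - D)/(n(n-1)/2) = (4 - 11)/15 = -0.466667.
Step 4: Exact two-sided p-value (enumerate n! = 720 permutations of y under H0): p = 0.272222.
Step 5: alpha = 0.1. fail to reject H0.

tau_b = -0.4667 (C=4, D=11), p = 0.272222, fail to reject H0.
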